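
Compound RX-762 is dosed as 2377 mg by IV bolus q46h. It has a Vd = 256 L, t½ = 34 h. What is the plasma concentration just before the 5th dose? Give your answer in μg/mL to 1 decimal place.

5.8 μg/mL

f = (1/2)^(τ/t½) = (1/2)^(46/34) ≈ 0.3915.
C₀ = D/Vd = 2377/256 ≈ 9.285 μg/mL.
Before the 5th dose, 4 doses have been given. Superposition: Cmin = C₀·(f + f² + … + f^4).
≈ 9.285 × (0.3915 + 0.1533 + 0.0600 + 0.0235) ≈ 9.285 × 0.6283 ≈ 5.834 μg/mL.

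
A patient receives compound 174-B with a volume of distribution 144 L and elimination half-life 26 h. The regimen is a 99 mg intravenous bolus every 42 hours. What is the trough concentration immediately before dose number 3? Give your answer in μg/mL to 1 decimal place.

0.3 μg/mL

f = (1/2)^(τ/t½) = (1/2)^(42/26) ≈ 0.3264.
C₀ = D/Vd = 99/144 ≈ 0.688 μg/mL.
Before the 3rd dose, 2 doses have been given. Superposition: Cmin = C₀·(f + f²).
≈ 0.688 × (0.3264 + 0.1065) ≈ 0.688 × 0.4329 ≈ 0.298 μg/mL.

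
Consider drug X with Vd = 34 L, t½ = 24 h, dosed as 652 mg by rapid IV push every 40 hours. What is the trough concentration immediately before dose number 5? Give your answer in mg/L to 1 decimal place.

f = (1/2)^(τ/t½) = (1/2)^(40/24) ≈ 0.3150.
C₀ = D/Vd = 652/34 ≈ 19.176 mg/L.
Before the 5th dose, 4 doses have been given. Superposition: Cmin = C₀·(f + f² + … + f^4).
≈ 19.176 × (0.3150 + 0.0992 + 0.0313 + 0.0098) ≈ 19.176 × 0.4553 ≈ 8.731 mg/L.

8.7 mg/L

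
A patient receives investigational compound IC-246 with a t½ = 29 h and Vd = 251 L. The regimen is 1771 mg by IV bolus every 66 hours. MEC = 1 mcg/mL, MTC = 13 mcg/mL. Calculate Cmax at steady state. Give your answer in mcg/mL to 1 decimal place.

8.9 mcg/mL

Over one 66-h interval, 66/29 ≈ 2.2759 half-lives elapse, leaving f ≈ 0.2065 of each dose.
At steady state, accumulation factor R = 1/(1 − e^(−kτ)) ≈ 1.2602.
Each bolus raises the concentration by D/Vd = 1771/251 ≈ 7.056 mcg/mL.
Steady-state peak Cmax,ss = C₀·R ≈ 7.056 × 1.2602 ≈ 8.892 mcg/mL.
Peak 8.9 mcg/mL vs MTC 13 mcg/mL: below toxic threshold.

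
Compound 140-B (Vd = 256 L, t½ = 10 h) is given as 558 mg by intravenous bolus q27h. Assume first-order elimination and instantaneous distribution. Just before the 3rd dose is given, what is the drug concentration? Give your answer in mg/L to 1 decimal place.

f = (1/2)^(τ/t½) = (1/2)^(27/10) ≈ 0.1539.
C₀ = D/Vd = 558/256 ≈ 2.180 mg/L.
Before the 3rd dose, 2 doses have been given. Superposition: Cmin = C₀·(f + f²).
≈ 2.180 × (0.1539 + 0.0237) ≈ 2.180 × 0.1776 ≈ 0.387 mg/L.

0.4 mg/L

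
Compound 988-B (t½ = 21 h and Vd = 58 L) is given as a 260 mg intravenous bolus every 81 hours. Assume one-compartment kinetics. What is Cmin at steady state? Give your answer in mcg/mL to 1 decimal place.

0.3 mcg/mL

k = ln2/t½ = ln2/21 ≈ 0.033007 h⁻¹; fraction remaining f = e^(−kτ) = e^(−0.033007×81) ≈ 0.0690.
At steady state, accumulation factor R = 1/(1 − e^(−kτ)) ≈ 1.0741.
Single-dose peak C₀ = D/Vd = 260/58 ≈ 4.483 mcg/mL.
Steady-state peak Cmax,ss = C₀·R ≈ 4.483 × 1.0741 ≈ 4.815 mcg/mL.
One interval later, Cmin,ss = Cmax,ss·e^(−kτ) ≈ 4.815 × 0.0690 ≈ 0.332 mcg/mL.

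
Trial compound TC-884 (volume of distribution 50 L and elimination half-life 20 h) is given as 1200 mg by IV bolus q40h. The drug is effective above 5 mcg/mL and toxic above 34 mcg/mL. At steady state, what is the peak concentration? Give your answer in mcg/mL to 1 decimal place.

32.0 mcg/mL

τ = 40 h = 2 half-lives, so f = (1/2)^2 = 0.25.
At steady state, R = 1/(1 − 0.25) = 4/3.
Single-dose peak C₀ = D/Vd = 1200/50 = 24 mcg/mL.
Steady-state peak Cmax,ss = C₀·R = 24 × 4/3 ≈ 32.000 mcg/mL.
Peak 32.0 mcg/mL vs MTC 34 mcg/mL: below toxic threshold.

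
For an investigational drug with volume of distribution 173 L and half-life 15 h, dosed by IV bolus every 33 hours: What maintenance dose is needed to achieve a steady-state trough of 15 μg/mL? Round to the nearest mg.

τ/t½ = 33/15 ≈ 2.2, so f = (1/2)^(33/15) ≈ 0.217638.
Cmin,ss = (D/Vd)·f/(1−f), so D = Cmin,ss·Vd·(1−f)/f.
D = 15 × 173 × (1−f)/f ≈ 15 × 173 × 3.59479 ≈ 9328.48 mg.

9328 mg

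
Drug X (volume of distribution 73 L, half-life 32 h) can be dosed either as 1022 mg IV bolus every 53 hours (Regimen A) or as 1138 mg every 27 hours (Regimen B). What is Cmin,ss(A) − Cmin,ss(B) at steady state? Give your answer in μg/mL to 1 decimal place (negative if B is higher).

-13.1 μg/mL

Regimen A: f = (1/2)^(53/32) ≈ 0.3173; Cmin,ss = (1022/73)·f/(1−f) ≈ 6.507 μg/mL.
Regimen B: f = (1/2)^(27/32) ≈ 0.5572; Cmin,ss = (1138/73)·f/(1−f) ≈ 19.617 μg/mL.
Difference ≈ 6.507 − 19.617 ≈ -13.110 μg/mL.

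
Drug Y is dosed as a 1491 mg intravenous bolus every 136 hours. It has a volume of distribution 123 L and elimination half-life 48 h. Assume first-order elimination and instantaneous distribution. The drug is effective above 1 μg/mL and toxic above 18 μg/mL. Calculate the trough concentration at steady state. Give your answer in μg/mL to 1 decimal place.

τ/t½ = 136/48 ≈ 2.8333, so fraction remaining f = (1/2)^(136/48) ≈ 0.1403.
At steady state, accumulation factor R = 1/(1 − e^(−kτ)) ≈ 1.1632.
Single-dose peak C₀ = D/Vd = 1491/123 ≈ 12.122 μg/mL.
Steady-state peak Cmax,ss = C₀·R ≈ 12.122 × 1.1632 ≈ 14.100 μg/mL.
One interval later, Cmin,ss = Cmax,ss·e^(−kτ) ≈ 14.100 × 0.1403 ≈ 1.978 μg/mL.
Trough 2.0 μg/mL vs MEC 1 μg/mL: adequate.

2.0 μg/mL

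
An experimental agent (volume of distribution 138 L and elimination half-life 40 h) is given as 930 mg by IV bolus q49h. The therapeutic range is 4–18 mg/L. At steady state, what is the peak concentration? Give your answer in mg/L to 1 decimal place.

11.8 mg/L

Over one 49-h interval, 49/40 ≈ 1.225 half-lives elapse, leaving f ≈ 0.4278 of each dose.
At steady state, accumulation factor R = 1/(1 − e^(−kτ)) ≈ 1.7476.
Single-dose peak C₀ = D/Vd = 930/138 ≈ 6.739 mg/L.
Steady-state peak Cmax,ss = C₀·R ≈ 6.739 × 1.7476 ≈ 11.777 mg/L.
Peak 11.8 mg/L vs MTC 18 mg/L: below toxic threshold.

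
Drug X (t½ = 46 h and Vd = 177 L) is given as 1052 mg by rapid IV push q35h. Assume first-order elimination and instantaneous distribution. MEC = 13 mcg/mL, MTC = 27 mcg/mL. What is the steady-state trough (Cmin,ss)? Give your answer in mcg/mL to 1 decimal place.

8.6 mcg/mL

Over one 35-h interval, 35/46 ≈ 0.76087 half-lives elapse, leaving f ≈ 0.5901 of each dose.
Single-dose peak C₀ = D/Vd = 1052/177 ≈ 5.944 mcg/mL.
Steady-state trough Cmin,ss = C₀·f/(1−f) ≈ 5.944 × 0.5901/0.4099 ≈ 8.557 mcg/mL.
Trough 8.6 mcg/mL vs MEC 13 mcg/mL: subtherapeutic.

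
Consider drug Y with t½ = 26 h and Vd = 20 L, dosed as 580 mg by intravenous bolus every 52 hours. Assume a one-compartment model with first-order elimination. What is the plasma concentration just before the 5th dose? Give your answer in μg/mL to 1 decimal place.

9.6 μg/mL

f = (1/2)^(τ/t½) = (1/2)^(52/26) ≈ 0.2500.
C₀ = D/Vd = 580/20 ≈ 29.000 μg/mL.
Before the 5th dose, 4 doses have been given. Superposition: Cmin = C₀·(f + f² + … + f^4).
≈ 29.000 × (0.2500 + 0.0625 + 0.0156 + 0.0039) ≈ 29.000 × 0.3320 ≈ 9.628 μg/mL.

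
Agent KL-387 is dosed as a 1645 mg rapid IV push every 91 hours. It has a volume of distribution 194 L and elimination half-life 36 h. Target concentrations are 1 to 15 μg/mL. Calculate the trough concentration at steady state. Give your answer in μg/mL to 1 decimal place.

1.8 μg/mL

Over one 91-h interval, 91/36 ≈ 2.5278 half-lives elapse, leaving f ≈ 0.1734 of each dose.
Each bolus raises the concentration by D/Vd = 1645/194 ≈ 8.479 μg/mL.
Steady-state trough Cmin,ss = C₀·f/(1−f) ≈ 8.479 × 0.1734/0.8266 ≈ 1.779 μg/mL.
Trough 1.8 μg/mL vs MEC 1 μg/mL: adequate.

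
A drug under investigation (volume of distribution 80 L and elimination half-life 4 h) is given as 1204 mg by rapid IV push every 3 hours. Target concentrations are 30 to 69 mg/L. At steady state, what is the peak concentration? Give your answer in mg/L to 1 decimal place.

37.1 mg/L

k = ln2/t½ = ln2/4 ≈ 0.173287 h⁻¹; fraction remaining f = e^(−kτ) = e^(−0.173287×3) ≈ 0.5946.
At steady state, accumulation factor R = 1/(1 − e^(−kτ)) ≈ 2.4667.
Single-dose peak C₀ = D/Vd = 1204/80 ≈ 15.050 mg/L.
Steady-state peak Cmax,ss = C₀·R ≈ 15.050 × 2.4667 ≈ 37.124 mg/L.
Peak 37.1 mg/L vs MTC 69 mg/L: below toxic threshold.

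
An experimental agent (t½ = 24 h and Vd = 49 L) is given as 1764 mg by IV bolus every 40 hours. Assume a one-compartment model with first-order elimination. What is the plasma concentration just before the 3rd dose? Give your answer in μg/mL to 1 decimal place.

14.9 μg/mL

f = (1/2)^(τ/t½) = (1/2)^(40/24) ≈ 0.3150.
C₀ = D/Vd = 1764/49 ≈ 36.000 μg/mL.
Before the 3rd dose, 2 doses have been given. Superposition: Cmin = C₀·(f + f²).
≈ 36.000 × (0.3150 + 0.0992) ≈ 36.000 × 0.4142 ≈ 14.911 μg/mL.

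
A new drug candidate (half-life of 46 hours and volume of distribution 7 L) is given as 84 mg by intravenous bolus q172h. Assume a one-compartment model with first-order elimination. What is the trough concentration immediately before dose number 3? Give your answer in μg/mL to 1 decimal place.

f = (1/2)^(τ/t½) = (1/2)^(172/46) ≈ 0.0749.
C₀ = D/Vd = 84/7 ≈ 12.000 μg/mL.
Before the 3rd dose, 2 doses have been given. Superposition: Cmin = C₀·(f + f²).
≈ 12.000 × (0.0749 + 0.0056) ≈ 12.000 × 0.0805 ≈ 0.966 μg/mL.

1.0 μg/mL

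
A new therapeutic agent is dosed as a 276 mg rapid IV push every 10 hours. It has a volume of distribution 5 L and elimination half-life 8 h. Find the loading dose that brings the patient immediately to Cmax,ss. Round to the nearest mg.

476 mg

f = (1/2)^(10/8) ≈ 0.420448; accumulation ratio R = 1/(1−f) ≈ 1.72547.
Loading dose to hit Cmax,ss on first dose: D_load = D_maint·R ≈ 276 × 1.72547 ≈ 476.23 mg.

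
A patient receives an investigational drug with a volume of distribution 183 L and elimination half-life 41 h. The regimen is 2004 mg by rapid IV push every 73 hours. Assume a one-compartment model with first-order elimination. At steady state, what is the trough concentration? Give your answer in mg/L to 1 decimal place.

Over one 73-h interval, 73/41 ≈ 1.7805 half-lives elapse, leaving f ≈ 0.2911 of each dose.
At steady state, accumulation factor R = 1/(1 − e^(−kτ)) ≈ 1.4106.
Each bolus raises the concentration by D/Vd = 2004/183 ≈ 10.951 mg/L.
Cmax,ss = C₀/(1 − f) ≈ 10.951/0.7089 ≈ 15.448 mg/L.
One interval later, Cmin,ss = Cmax,ss·e^(−kτ) ≈ 15.448 × 0.2911 ≈ 4.497 mg/L.

4.5 mg/L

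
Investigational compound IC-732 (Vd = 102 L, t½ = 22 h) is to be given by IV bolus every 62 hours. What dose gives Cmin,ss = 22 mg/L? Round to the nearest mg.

τ/t½ = 62/22 ≈ 2.8182, so f = (1/2)^(62/22) ≈ 0.141789.
Cmin,ss = (D/Vd)·f/(1−f), so D = Cmin,ss·Vd·(1−f)/f.
D = 22 × 102 × (1−f)/f ≈ 22 × 102 × 6.05273 ≈ 13582.33 mg.

13582 mg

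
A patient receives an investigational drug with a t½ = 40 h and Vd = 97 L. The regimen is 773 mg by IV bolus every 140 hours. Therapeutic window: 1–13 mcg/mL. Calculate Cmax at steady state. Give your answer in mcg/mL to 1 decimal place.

τ/t½ = 140/40 ≈ 3.5, so fraction remaining f = (1/2)^(140/40) ≈ 0.0884.
Accumulation ratio R = 1/(1 − f) ≈ 1/0.9116 ≈ 1.0970.
Single-dose peak C₀ = D/Vd = 773/97 ≈ 7.969 mcg/mL.
Steady-state peak Cmax,ss = C₀·R ≈ 7.969 × 1.0970 ≈ 8.742 mcg/mL.
Peak 8.7 mcg/mL vs MTC 13 mcg/mL: below toxic threshold.

8.7 mcg/mL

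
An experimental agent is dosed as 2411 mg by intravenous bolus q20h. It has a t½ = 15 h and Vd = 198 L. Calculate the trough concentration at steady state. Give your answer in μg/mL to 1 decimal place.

Over one 20-h interval, 20/15 ≈ 1.3333 half-lives elapse, leaving f ≈ 0.3969 of each dose.
Accumulation ratio R = 1/(1 − f) ≈ 1/0.6031 ≈ 1.6581.
Each bolus raises the concentration by D/Vd = 2411/198 ≈ 12.177 μg/mL.
Steady-state peak Cmax,ss = C₀·R ≈ 12.177 × 1.6581 ≈ 20.191 μg/mL.
Steady-state trough Cmin,ss = Cmax,ss·f ≈ 20.191 × 0.3969 ≈ 8.014 μg/mL.

8.0 μg/mL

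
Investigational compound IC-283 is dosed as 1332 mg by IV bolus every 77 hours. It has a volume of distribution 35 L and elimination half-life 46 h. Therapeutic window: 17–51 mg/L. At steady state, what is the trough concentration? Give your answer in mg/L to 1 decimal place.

τ/t½ = 77/46 ≈ 1.6739, so fraction remaining f = (1/2)^(77/46) ≈ 0.3134.
Each bolus raises the concentration by D/Vd = 1332/35 ≈ 38.057 mg/L.
Steady-state trough Cmin,ss = C₀·f/(1−f) ≈ 38.057 × 0.3134/0.6866 ≈ 17.371 mg/L.
Trough 17.4 mg/L vs MEC 17 mg/L: adequate.

17.4 mg/L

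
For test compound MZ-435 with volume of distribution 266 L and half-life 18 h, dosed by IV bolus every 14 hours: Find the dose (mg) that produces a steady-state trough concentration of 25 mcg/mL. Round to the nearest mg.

4751 mg

τ/t½ = 14/18 ≈ 0.77778, so f = (1/2)^(14/18) ≈ 0.583265.
Cmin,ss = (D/Vd)·f/(1−f), so D = Cmin,ss·Vd·(1−f)/f.
D = 25 × 266 × (1−f)/f ≈ 25 × 266 × 0.71449 ≈ 4751.36 mg.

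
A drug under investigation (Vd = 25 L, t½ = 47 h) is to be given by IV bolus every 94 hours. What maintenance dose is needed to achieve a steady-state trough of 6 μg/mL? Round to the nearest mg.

τ/t½ = 94/47 ≈ 2, so f = (1/2)^(94/47) ≈ 0.250000.
Cmin,ss = (D/Vd)·f/(1−f), so D = Cmin,ss·Vd·(1−f)/f.
D = 6 × 25 × (1−f)/f ≈ 6 × 25 × 3.00000 ≈ 450.00 mg.

450 mg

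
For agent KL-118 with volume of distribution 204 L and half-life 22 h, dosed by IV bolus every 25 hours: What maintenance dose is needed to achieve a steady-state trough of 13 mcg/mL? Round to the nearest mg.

3178 mg

τ/t½ = 25/22 ≈ 1.1364, so f = (1/2)^(25/22) ≈ 0.454905.
Cmin,ss = (D/Vd)·f/(1−f), so D = Cmin,ss·Vd·(1−f)/f.
D = 13 × 204 × (1−f)/f ≈ 13 × 204 × 1.19826 ≈ 3177.79 mg.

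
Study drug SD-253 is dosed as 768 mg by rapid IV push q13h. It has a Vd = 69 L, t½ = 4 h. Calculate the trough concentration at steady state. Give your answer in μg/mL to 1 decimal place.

1.3 μg/mL

Over one 13-h interval, 13/4 ≈ 3.25 half-lives elapse, leaving f ≈ 0.1051 of each dose.
Accumulation ratio R = 1/(1 − f) ≈ 1/0.8949 ≈ 1.1174.
Single-dose peak C₀ = D/Vd = 768/69 ≈ 11.130 μg/mL.
Steady-state peak Cmax,ss = C₀·R ≈ 11.130 × 1.1174 ≈ 12.437 μg/mL.
One interval later, Cmin,ss = Cmax,ss·e^(−kτ) ≈ 12.437 × 0.1051 ≈ 1.307 μg/mL.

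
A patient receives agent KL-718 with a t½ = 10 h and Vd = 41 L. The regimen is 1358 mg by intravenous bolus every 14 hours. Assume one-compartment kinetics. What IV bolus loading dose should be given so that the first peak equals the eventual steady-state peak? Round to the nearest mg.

2187 mg

f = (1/2)^(14/10) ≈ 0.378929; accumulation ratio R = 1/(1−f) ≈ 1.61012.
Loading dose to hit Cmax,ss on first dose: D_load = D_maint·R ≈ 1358 × 1.61012 ≈ 2186.54 mg.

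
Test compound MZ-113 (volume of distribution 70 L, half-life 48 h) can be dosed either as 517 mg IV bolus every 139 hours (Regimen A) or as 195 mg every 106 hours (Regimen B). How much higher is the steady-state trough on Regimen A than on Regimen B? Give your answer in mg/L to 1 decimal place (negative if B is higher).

0.4 mg/L

Regimen A: f = (1/2)^(139/48) ≈ 0.1344; Cmin,ss = (517/70)·f/(1−f) ≈ 1.147 mg/L.
Regimen B: f = (1/2)^(106/48) ≈ 0.2164; Cmin,ss = (195/70)·f/(1−f) ≈ 0.769 mg/L.
Difference ≈ 1.147 − 0.769 ≈ 0.378 mg/L.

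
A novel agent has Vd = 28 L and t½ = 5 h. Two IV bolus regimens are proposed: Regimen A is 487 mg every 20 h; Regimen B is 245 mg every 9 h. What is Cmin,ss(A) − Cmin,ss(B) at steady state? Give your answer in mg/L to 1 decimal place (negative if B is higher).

-2.4 mg/L

Regimen A: f = (1/2)^(20/5) ≈ 0.0625; Cmin,ss = (487/28)·f/(1−f) ≈ 1.160 mg/L.
Regimen B: f = (1/2)^(9/5) ≈ 0.2872; Cmin,ss = (245/28)·f/(1−f) ≈ 3.526 mg/L.
Difference ≈ 1.160 − 3.526 ≈ -2.366 mg/L.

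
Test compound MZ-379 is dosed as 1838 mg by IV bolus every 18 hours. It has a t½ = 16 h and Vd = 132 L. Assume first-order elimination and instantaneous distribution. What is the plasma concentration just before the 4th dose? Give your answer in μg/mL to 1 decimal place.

10.7 μg/mL

f = (1/2)^(τ/t½) = (1/2)^(18/16) ≈ 0.4585.
C₀ = D/Vd = 1838/132 ≈ 13.924 μg/mL.
Before the 4th dose, 3 doses have been given. Superposition: Cmin = C₀·(f + f² + … + f^3).
≈ 13.924 × (0.4585 + 0.2102 + 0.0964) ≈ 13.924 × 0.7651 ≈ 10.653 μg/mL.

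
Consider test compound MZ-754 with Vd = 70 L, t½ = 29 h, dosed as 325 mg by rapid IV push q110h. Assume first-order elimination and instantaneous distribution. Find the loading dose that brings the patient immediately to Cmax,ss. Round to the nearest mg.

350 mg

f = (1/2)^(110/29) ≈ 0.072138; accumulation ratio R = 1/(1−f) ≈ 1.07775.
Loading dose to hit Cmax,ss on first dose: D_load = D_maint·R ≈ 325 × 1.07775 ≈ 350.27 mg.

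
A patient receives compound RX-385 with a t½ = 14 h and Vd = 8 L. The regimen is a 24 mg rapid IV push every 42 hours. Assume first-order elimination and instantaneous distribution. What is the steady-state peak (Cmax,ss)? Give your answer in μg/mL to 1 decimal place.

τ = 42 h = 3 half-lives, so f = (1/2)^3 = 0.125.
At steady state, R = 1/(1 − 0.125) = 8/7.
Single-dose peak C₀ = D/Vd = 24/8 = 3 μg/mL.
Steady-state peak Cmax,ss = C₀·R = 3 × 8/7 ≈ 3.429 μg/mL.

3.4 μg/mL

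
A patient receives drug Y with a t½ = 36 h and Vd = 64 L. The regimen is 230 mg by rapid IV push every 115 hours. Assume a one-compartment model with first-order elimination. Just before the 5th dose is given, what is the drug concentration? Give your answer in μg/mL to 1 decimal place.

f = (1/2)^(τ/t½) = (1/2)^(115/36) ≈ 0.1092.
C₀ = D/Vd = 230/64 ≈ 3.594 μg/mL.
Before the 5th dose, 4 doses have been given. Superposition: Cmin = C₀·(f + f² + … + f^4).
≈ 3.594 × (0.1092 + 0.0119 + 0.0013 + 0.0001) ≈ 3.594 × 0.1225 ≈ 0.440 μg/mL.

0.4 μg/mL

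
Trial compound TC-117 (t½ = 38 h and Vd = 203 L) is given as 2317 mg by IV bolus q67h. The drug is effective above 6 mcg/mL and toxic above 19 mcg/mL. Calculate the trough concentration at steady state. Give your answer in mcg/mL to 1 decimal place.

Over one 67-h interval, 67/38 ≈ 1.7632 half-lives elapse, leaving f ≈ 0.2946 of each dose.
Single-dose peak C₀ = D/Vd = 2317/203 ≈ 11.414 mcg/mL.
Steady-state trough Cmin,ss = C₀·f/(1−f) ≈ 11.414 × 0.2946/0.7054 ≈ 4.767 mcg/mL.
Trough 4.8 mcg/mL vs MEC 6 mcg/mL: subtherapeutic.

4.8 mcg/mL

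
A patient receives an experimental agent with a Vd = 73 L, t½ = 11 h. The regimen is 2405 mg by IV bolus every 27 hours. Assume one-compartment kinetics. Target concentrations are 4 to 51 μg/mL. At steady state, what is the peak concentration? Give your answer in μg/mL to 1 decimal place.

τ/t½ = 27/11 ≈ 2.4545, so fraction remaining f = (1/2)^(27/11) ≈ 0.1824.
Accumulation ratio R = 1/(1 − f) ≈ 1/0.8176 ≈ 1.2231.
Single-dose peak C₀ = D/Vd = 2405/73 ≈ 32.945 μg/mL.
Steady-state peak Cmax,ss = C₀·R ≈ 32.945 × 1.2231 ≈ 40.295 μg/mL.
Peak 40.3 μg/mL vs MTC 51 μg/mL: below toxic threshold.

40.3 μg/mL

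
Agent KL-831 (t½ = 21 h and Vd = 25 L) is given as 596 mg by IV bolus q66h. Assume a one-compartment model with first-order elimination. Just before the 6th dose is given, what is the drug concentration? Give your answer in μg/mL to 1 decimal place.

f = (1/2)^(τ/t½) = (1/2)^(66/21) ≈ 0.1132.
C₀ = D/Vd = 596/25 ≈ 23.840 μg/mL.
Before the 6th dose, 5 doses have been given. Superposition: Cmin = C₀·(f + f² + … + f^5).
≈ 23.840 × (0.1132 + 0.0128 + 0.0015 + 0.0002 + 0.0000) ≈ 23.840 × 0.1277 ≈ 3.044 μg/mL.

3.0 μg/mL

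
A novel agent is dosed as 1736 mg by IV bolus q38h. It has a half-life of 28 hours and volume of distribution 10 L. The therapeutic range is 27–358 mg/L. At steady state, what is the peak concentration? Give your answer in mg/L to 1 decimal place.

k = ln2/t½ = ln2/28 ≈ 0.024755 h⁻¹; fraction remaining f = e^(−kτ) = e^(−0.024755×38) ≈ 0.3904.
At steady state, accumulation factor R = 1/(1 − e^(−kτ)) ≈ 1.6404.
Single-dose peak C₀ = D/Vd = 1736/10 ≈ 173.600 mg/L.
Cmax,ss = C₀/(1 − f) ≈ 173.600/0.6096 ≈ 284.777 mg/L.
Peak 284.8 mg/L vs MTC 358 mg/L: below toxic threshold.

284.8 mg/L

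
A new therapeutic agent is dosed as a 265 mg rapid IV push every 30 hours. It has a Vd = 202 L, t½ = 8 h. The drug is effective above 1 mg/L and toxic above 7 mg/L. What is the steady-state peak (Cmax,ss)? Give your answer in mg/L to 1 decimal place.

k = ln2/t½ = ln2/8 ≈ 0.086643 h⁻¹; fraction remaining f = e^(−kτ) = e^(−0.086643×30) ≈ 0.0743.
At steady state, accumulation factor R = 1/(1 − e^(−kτ)) ≈ 1.0803.
Each bolus raises the concentration by D/Vd = 265/202 ≈ 1.312 mg/L.
Steady-state peak Cmax,ss = C₀·R ≈ 1.312 × 1.0803 ≈ 1.417 mg/L.
Peak 1.4 mg/L vs MTC 7 mg/L: below toxic threshold.

1.4 mg/L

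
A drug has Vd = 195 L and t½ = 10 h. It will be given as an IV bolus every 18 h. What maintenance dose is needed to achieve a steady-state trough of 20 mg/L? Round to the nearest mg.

9681 mg

τ/t½ = 18/10 ≈ 1.8, so f = (1/2)^(18/10) ≈ 0.287175.
Cmin,ss = (D/Vd)·f/(1−f), so D = Cmin,ss·Vd·(1−f)/f.
D = 20 × 195 × (1−f)/f ≈ 20 × 195 × 2.48220 ≈ 9680.58 mg.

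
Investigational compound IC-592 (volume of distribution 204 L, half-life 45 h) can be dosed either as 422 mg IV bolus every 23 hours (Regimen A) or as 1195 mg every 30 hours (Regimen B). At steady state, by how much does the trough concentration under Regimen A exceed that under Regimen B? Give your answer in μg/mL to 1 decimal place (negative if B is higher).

Regimen A: f = (1/2)^(23/45) ≈ 0.7017; Cmin,ss = (422/204)·f/(1−f) ≈ 4.866 μg/mL.
Regimen B: f = (1/2)^(30/45) ≈ 0.6300; Cmin,ss = (1195/204)·f/(1−f) ≈ 9.974 μg/mL.
Difference ≈ 4.866 − 9.974 ≈ -5.108 μg/mL.

-5.1 μg/mL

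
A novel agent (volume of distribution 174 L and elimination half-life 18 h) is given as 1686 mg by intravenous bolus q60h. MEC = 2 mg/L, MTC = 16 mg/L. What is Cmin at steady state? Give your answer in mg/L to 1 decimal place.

Over one 60-h interval, 60/18 ≈ 3.3333 half-lives elapse, leaving f ≈ 0.0992 of each dose.
Single-dose peak C₀ = D/Vd = 1686/174 ≈ 9.690 mg/L.
Steady-state trough Cmin,ss = C₀·f/(1−f) ≈ 9.690 × 0.0992/0.9008 ≈ 1.067 mg/L.
Trough 1.1 mg/L vs MEC 2 mg/L: subtherapeutic.

1.1 mg/L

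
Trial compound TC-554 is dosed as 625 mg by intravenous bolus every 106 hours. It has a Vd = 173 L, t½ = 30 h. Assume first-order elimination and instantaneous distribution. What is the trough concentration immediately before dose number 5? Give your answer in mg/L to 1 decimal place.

f = (1/2)^(τ/t½) = (1/2)^(106/30) ≈ 0.0864.
C₀ = D/Vd = 625/173 ≈ 3.613 mg/L.
Before the 5th dose, 4 doses have been given. Superposition: Cmin = C₀·(f + f² + … + f^4).
≈ 3.613 × (0.0864 + 0.0075 + 0.0006 + 0.0001) ≈ 3.613 × 0.0946 ≈ 0.342 mg/L.

0.3 mg/L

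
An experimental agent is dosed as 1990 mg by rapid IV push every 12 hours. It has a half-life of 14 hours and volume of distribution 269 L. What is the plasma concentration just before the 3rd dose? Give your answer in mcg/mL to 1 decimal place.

f = (1/2)^(τ/t½) = (1/2)^(12/14) ≈ 0.5520.
C₀ = D/Vd = 1990/269 ≈ 7.398 mcg/mL.
Before the 3rd dose, 2 doses have been given. Superposition: Cmin = C₀·(f + f²).
≈ 7.398 × (0.5520 + 0.3047) ≈ 7.398 × 0.8567 ≈ 6.338 mcg/mL.

6.3 mcg/mL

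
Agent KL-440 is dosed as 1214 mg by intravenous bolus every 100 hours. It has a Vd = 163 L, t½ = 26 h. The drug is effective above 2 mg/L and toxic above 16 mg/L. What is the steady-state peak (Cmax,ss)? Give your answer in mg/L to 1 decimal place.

8.0 mg/L

τ/t½ = 100/26 ≈ 3.8462, so fraction remaining f = (1/2)^(100/26) ≈ 0.0695.
Accumulation ratio R = 1/(1 − f) ≈ 1/0.9305 ≈ 1.0747.
Single-dose peak C₀ = D/Vd = 1214/163 ≈ 7.448 mg/L.
Steady-state peak Cmax,ss = C₀·R ≈ 7.448 × 1.0747 ≈ 8.004 mg/L.
Peak 8.0 mg/L vs MTC 16 mg/L: below toxic threshold.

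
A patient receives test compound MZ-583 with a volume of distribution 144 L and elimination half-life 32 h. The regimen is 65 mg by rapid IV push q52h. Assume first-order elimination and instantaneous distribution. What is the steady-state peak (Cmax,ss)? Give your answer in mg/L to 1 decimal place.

0.7 mg/L

τ/t½ = 52/32 ≈ 1.625, so fraction remaining f = (1/2)^(52/32) ≈ 0.3242.
Accumulation ratio R = 1/(1 − f) ≈ 1/0.6758 ≈ 1.4797.
Each bolus raises the concentration by D/Vd = 65/144 ≈ 0.451 mg/L.
Cmax,ss = C₀/(1 − f) ≈ 0.451/0.6758 ≈ 0.667 mg/L.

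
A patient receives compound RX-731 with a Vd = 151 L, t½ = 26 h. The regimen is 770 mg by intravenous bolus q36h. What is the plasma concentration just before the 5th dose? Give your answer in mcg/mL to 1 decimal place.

f = (1/2)^(τ/t½) = (1/2)^(36/26) ≈ 0.3830.
C₀ = D/Vd = 770/151 ≈ 5.099 mcg/mL.
Before the 5th dose, 4 doses have been given. Superposition: Cmin = C₀·(f + f² + … + f^4).
≈ 5.099 × (0.3830 + 0.1467 + 0.0562 + 0.0215) ≈ 5.099 × 0.6074 ≈ 3.097 mcg/mL.

3.1 mcg/mL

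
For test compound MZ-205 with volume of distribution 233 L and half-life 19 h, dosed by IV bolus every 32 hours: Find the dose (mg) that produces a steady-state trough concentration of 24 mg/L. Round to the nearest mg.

12379 mg

τ/t½ = 32/19 ≈ 1.6842, so f = (1/2)^(32/19) ≈ 0.311173.
Cmin,ss = (D/Vd)·f/(1−f), so D = Cmin,ss·Vd·(1−f)/f.
D = 24 × 233 × (1−f)/f ≈ 24 × 233 × 2.21365 ≈ 12378.73 mg.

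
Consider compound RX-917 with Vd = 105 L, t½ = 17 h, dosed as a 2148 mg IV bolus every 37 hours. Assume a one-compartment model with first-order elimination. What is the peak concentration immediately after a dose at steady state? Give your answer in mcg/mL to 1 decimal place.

26.3 mcg/mL

τ/t½ = 37/17 ≈ 2.1765, so fraction remaining f = (1/2)^(37/17) ≈ 0.2212.
At steady state, accumulation factor R = 1/(1 − e^(−kτ)) ≈ 1.2840.
Single-dose peak C₀ = D/Vd = 2148/105 ≈ 20.457 mcg/mL.
Steady-state peak Cmax,ss = C₀·R ≈ 20.457 × 1.2840 ≈ 26.267 mcg/mL.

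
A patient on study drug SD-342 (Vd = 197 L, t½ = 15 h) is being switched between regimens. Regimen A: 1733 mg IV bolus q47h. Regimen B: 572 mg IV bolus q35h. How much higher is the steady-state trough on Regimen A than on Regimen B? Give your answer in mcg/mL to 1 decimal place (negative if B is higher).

0.4 mcg/mL

Regimen A: f = (1/2)^(47/15) ≈ 0.1140; Cmin,ss = (1733/197)·f/(1−f) ≈ 1.132 mcg/mL.
Regimen B: f = (1/2)^(35/15) ≈ 0.1984; Cmin,ss = (572/197)·f/(1−f) ≈ 0.719 mcg/mL.
Difference ≈ 1.132 − 0.719 ≈ 0.413 mcg/mL.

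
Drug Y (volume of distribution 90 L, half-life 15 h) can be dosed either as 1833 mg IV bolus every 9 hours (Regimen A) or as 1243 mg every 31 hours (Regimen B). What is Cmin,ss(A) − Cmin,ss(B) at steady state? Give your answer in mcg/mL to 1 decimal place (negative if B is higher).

Regimen A: f = (1/2)^(9/15) ≈ 0.6598; Cmin,ss = (1833/90)·f/(1−f) ≈ 39.500 mcg/mL.
Regimen B: f = (1/2)^(31/15) ≈ 0.2387; Cmin,ss = (1243/90)·f/(1−f) ≈ 4.330 mcg/mL.
Difference ≈ 39.500 − 4.330 ≈ 35.170 mcg/mL.

35.2 mcg/mL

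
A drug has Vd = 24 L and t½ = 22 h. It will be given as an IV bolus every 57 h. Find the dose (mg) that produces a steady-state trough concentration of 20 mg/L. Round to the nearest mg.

τ/t½ = 57/22 ≈ 2.5909, so f = (1/2)^(57/22) ≈ 0.165981.
Cmin,ss = (D/Vd)·f/(1−f), so D = Cmin,ss·Vd·(1−f)/f.
D = 20 × 24 × (1−f)/f ≈ 20 × 24 × 5.02479 ≈ 2411.90 mg.

2412 mg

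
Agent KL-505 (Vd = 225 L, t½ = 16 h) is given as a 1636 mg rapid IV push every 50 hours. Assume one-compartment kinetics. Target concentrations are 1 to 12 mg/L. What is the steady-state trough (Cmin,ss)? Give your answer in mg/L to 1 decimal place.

0.9 mg/L

k = ln2/t½ = ln2/16 ≈ 0.043322 h⁻¹; fraction remaining f = e^(−kτ) = e^(−0.043322×50) ≈ 0.1146.
Single-dose peak C₀ = D/Vd = 1636/225 ≈ 7.271 mg/L.
Steady-state trough Cmin,ss = C₀·f/(1−f) ≈ 7.271 × 0.1146/0.8854 ≈ 0.941 mg/L.
Trough 0.9 mg/L vs MEC 1 mg/L: subtherapeutic.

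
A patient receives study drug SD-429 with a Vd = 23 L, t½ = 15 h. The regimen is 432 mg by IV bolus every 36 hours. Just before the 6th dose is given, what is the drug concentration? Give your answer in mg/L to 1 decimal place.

f = (1/2)^(τ/t½) = (1/2)^(36/15) ≈ 0.1895.
C₀ = D/Vd = 432/23 ≈ 18.783 mg/L.
Before the 6th dose, 5 doses have been given. Superposition: Cmin = C₀·(f + f² + … + f^5).
≈ 18.783 × (0.1895 + 0.0359 + 0.0068 + 0.0013 + 0.0002) ≈ 18.783 × 0.2337 ≈ 4.390 mg/L.

4.4 mg/L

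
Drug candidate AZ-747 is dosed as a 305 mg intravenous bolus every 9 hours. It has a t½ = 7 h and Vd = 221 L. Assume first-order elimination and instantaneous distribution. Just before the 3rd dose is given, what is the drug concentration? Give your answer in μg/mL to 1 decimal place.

f = (1/2)^(τ/t½) = (1/2)^(9/7) ≈ 0.4102.
C₀ = D/Vd = 305/221 ≈ 1.380 μg/mL.
Before the 3rd dose, 2 doses have been given. Superposition: Cmin = C₀·(f + f²).
≈ 1.380 × (0.4102 + 0.1683) ≈ 1.380 × 0.5785 ≈ 0.798 μg/mL.

0.8 μg/mL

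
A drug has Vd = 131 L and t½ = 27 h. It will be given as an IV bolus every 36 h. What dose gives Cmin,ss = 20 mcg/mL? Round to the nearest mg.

τ/t½ = 36/27 ≈ 1.3333, so f = (1/2)^(36/27) ≈ 0.396850.
Cmin,ss = (D/Vd)·f/(1−f), so D = Cmin,ss·Vd·(1−f)/f.
D = 20 × 131 × (1−f)/f ≈ 20 × 131 × 1.51984 ≈ 3981.98 mg.

3982 mg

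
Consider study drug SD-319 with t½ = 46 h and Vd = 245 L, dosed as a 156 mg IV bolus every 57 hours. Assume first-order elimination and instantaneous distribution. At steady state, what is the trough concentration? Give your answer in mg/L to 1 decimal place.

Over one 57-h interval, 57/46 ≈ 1.2391 half-lives elapse, leaving f ≈ 0.4236 of each dose.
At steady state, accumulation factor R = 1/(1 − e^(−kτ)) ≈ 1.7349.
Single-dose peak C₀ = D/Vd = 156/245 ≈ 0.637 mg/L.
Steady-state peak Cmax,ss = C₀·R ≈ 0.637 × 1.7349 ≈ 1.105 mg/L.
Steady-state trough Cmin,ss = Cmax,ss·f ≈ 1.105 × 0.4236 ≈ 0.468 mg/L.

0.5 mg/L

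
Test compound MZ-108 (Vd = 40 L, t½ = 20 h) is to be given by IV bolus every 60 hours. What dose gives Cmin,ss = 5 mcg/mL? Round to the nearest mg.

τ/t½ = 60/20 ≈ 3, so f = (1/2)^(60/20) ≈ 0.125000.
Cmin,ss = (D/Vd)·f/(1−f), so D = Cmin,ss·Vd·(1−f)/f.
D = 5 × 40 × (1−f)/f ≈ 5 × 40 × 7.00000 ≈ 1400.00 mg.

1400 mg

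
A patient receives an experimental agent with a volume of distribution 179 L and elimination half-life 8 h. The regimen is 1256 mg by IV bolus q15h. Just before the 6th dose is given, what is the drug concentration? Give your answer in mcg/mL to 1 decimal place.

2.6 mcg/mL

f = (1/2)^(τ/t½) = (1/2)^(15/8) ≈ 0.2726.
C₀ = D/Vd = 1256/179 ≈ 7.017 mcg/mL.
Before the 6th dose, 5 doses have been given. Superposition: Cmin = C₀·(f + f² + … + f^5).
≈ 7.017 × (0.2726 + 0.0743 + 0.0203 + 0.0055 + 0.0015) ≈ 7.017 × 0.3742 ≈ 2.626 mcg/mL.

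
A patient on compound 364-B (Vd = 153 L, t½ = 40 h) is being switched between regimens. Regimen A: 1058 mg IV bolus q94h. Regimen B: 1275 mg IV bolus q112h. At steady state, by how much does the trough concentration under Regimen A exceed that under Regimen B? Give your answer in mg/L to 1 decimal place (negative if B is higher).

0.3 mg/L

Regimen A: f = (1/2)^(94/40) ≈ 0.1961; Cmin,ss = (1058/153)·f/(1−f) ≈ 1.687 mg/L.
Regimen B: f = (1/2)^(112/40) ≈ 0.1436; Cmin,ss = (1275/153)·f/(1−f) ≈ 1.397 mg/L.
Difference ≈ 1.687 − 1.397 ≈ 0.290 mg/L.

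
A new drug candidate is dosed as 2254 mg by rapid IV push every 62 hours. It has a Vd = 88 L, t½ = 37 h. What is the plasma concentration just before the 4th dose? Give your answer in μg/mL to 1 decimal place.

11.3 μg/mL

f = (1/2)^(τ/t½) = (1/2)^(62/37) ≈ 0.3130.
C₀ = D/Vd = 2254/88 ≈ 25.614 μg/mL.
Before the 4th dose, 3 doses have been given. Superposition: Cmin = C₀·(f + f² + … + f^3).
≈ 25.614 × (0.3130 + 0.0980 + 0.0307) ≈ 25.614 × 0.4417 ≈ 11.314 μg/mL.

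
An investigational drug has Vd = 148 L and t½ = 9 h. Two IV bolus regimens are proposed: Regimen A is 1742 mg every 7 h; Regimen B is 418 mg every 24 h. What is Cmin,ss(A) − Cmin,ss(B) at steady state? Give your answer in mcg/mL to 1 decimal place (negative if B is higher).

Regimen A: f = (1/2)^(7/9) ≈ 0.5833; Cmin,ss = (1742/148)·f/(1−f) ≈ 16.476 mcg/mL.
Regimen B: f = (1/2)^(24/9) ≈ 0.1575; Cmin,ss = (418/148)·f/(1−f) ≈ 0.528 mcg/mL.
Difference ≈ 16.476 − 0.528 ≈ 15.948 mcg/mL.

15.9 mcg/mL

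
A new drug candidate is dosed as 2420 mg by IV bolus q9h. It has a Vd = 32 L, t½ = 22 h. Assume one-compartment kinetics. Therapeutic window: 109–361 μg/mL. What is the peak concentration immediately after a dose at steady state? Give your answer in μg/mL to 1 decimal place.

k = ln2/t½ = ln2/22 ≈ 0.031507 h⁻¹; fraction remaining f = e^(−kτ) = e^(−0.031507×9) ≈ 0.7531.
Accumulation ratio R = 1/(1 − f) ≈ 1/0.2469 ≈ 4.0502.
Each bolus raises the concentration by D/Vd = 2420/32 ≈ 75.625 μg/mL.
Steady-state peak Cmax,ss = C₀·R ≈ 75.625 × 4.0502 ≈ 306.296 μg/mL.
Peak 306.3 μg/mL vs MTC 361 μg/mL: below toxic threshold.

306.3 μg/mL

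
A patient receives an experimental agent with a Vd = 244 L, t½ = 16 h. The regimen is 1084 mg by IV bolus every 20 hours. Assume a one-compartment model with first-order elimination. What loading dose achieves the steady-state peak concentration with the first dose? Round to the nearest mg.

1870 mg

f = (1/2)^(20/16) ≈ 0.420448; accumulation ratio R = 1/(1−f) ≈ 1.72547.
Loading dose to hit Cmax,ss on first dose: D_load = D_maint·R ≈ 1084 × 1.72547 ≈ 1870.41 mg.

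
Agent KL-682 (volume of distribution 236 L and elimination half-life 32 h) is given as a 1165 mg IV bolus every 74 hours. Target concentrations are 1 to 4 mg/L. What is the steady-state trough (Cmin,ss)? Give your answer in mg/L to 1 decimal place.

Over one 74-h interval, 74/32 ≈ 2.3125 half-lives elapse, leaving f ≈ 0.2013 of each dose.
At steady state, accumulation factor R = 1/(1 − e^(−kτ)) ≈ 1.2520.
Single-dose peak C₀ = D/Vd = 1165/236 ≈ 4.936 mg/L.
Cmax,ss = C₀/(1 − f) ≈ 4.936/0.7987 ≈ 6.180 mg/L.
One interval later, Cmin,ss = Cmax,ss·e^(−kτ) ≈ 6.180 × 0.2013 ≈ 1.244 mg/L.
Trough 1.2 mg/L vs MEC 1 mg/L: adequate.

1.2 mg/L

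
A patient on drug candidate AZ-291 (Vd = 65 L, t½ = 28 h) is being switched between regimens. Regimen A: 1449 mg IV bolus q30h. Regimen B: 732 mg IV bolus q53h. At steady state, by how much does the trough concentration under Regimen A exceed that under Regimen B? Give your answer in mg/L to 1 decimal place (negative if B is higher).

16.1 mg/L

Regimen A: f = (1/2)^(30/28) ≈ 0.4758; Cmin,ss = (1449/65)·f/(1−f) ≈ 20.234 mg/L.
Regimen B: f = (1/2)^(53/28) ≈ 0.2693; Cmin,ss = (732/65)·f/(1−f) ≈ 4.150 mg/L.
Difference ≈ 20.234 − 4.150 ≈ 16.084 mg/L.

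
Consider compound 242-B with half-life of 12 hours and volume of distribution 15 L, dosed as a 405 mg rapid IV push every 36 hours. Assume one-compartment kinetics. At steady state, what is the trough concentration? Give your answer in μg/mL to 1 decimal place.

3.9 μg/mL

τ = 36 h = 3 half-lives, so f = (1/2)^3 = 0.125.
Accumulation ratio R = 1/(1 − f) = 1/0.875 = 8/7.
Single-dose peak C₀ = D/Vd = 405/15 = 27 μg/mL.
Steady-state peak Cmax,ss = C₀·R = 27 × 8/7 ≈ 30.857 μg/mL.
Steady-state trough Cmin,ss = Cmax,ss·f ≈ 30.857 × 0.125 ≈ 3.857 μg/mL.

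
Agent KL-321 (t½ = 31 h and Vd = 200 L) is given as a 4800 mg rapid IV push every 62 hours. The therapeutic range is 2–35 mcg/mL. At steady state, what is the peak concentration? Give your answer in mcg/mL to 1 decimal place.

32.0 mcg/mL

τ = 62 h = 2 half-lives, so f = (1/2)^2 = 0.25.
Accumulation ratio R = 1/(1 − f) = 1/0.75 = 4/3.
Single-dose peak C₀ = D/Vd = 4800/200 = 24 mcg/mL.
Steady-state peak Cmax,ss = C₀·R = 24 × 4/3 ≈ 32.000 mcg/mL.
Peak 32.0 mcg/mL vs MTC 35 mcg/mL: below toxic threshold.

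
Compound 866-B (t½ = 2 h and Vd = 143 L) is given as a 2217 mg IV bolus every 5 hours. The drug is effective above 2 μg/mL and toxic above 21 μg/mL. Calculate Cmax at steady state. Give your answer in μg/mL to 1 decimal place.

τ/t½ = 5/2 ≈ 2.5, so fraction remaining f = (1/2)^(5/2) ≈ 0.1768.
At steady state, accumulation factor R = 1/(1 − e^(−kτ)) ≈ 1.2148.
Single-dose peak C₀ = D/Vd = 2217/143 ≈ 15.503 μg/mL.
Steady-state peak Cmax,ss = C₀·R ≈ 15.503 × 1.2148 ≈ 18.833 μg/mL.
Peak 18.8 μg/mL vs MTC 21 μg/mL: below toxic threshold.

18.8 μg/mL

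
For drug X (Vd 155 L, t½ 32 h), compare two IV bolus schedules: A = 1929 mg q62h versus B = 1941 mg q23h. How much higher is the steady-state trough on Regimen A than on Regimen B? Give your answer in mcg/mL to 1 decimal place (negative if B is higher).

-15.0 mcg/mL

Regimen A: f = (1/2)^(62/32) ≈ 0.2611; Cmin,ss = (1929/155)·f/(1−f) ≈ 4.398 mcg/mL.
Regimen B: f = (1/2)^(23/32) ≈ 0.6076; Cmin,ss = (1941/155)·f/(1−f) ≈ 19.390 mcg/mL.
Difference ≈ 4.398 − 19.390 ≈ -14.992 mcg/mL.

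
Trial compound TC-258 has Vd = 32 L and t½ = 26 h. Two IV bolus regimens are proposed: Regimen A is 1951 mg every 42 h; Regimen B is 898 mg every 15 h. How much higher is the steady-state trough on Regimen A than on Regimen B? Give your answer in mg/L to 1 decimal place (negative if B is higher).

-27.5 mg/L

Regimen A: f = (1/2)^(42/26) ≈ 0.3264; Cmin,ss = (1951/32)·f/(1−f) ≈ 29.543 mg/L.
Regimen B: f = (1/2)^(15/26) ≈ 0.6704; Cmin,ss = (898/32)·f/(1−f) ≈ 57.079 mg/L.
Difference ≈ 29.543 − 57.079 ≈ -27.536 mg/L.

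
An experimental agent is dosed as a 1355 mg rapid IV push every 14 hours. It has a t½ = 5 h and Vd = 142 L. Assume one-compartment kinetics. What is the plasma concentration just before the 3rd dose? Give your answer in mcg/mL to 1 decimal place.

1.6 mcg/mL

f = (1/2)^(τ/t½) = (1/2)^(14/5) ≈ 0.1436.
C₀ = D/Vd = 1355/142 ≈ 9.542 mcg/mL.
Before the 3rd dose, 2 doses have been given. Superposition: Cmin = C₀·(f + f²).
≈ 9.542 × (0.1436 + 0.0206) ≈ 9.542 × 0.1642 ≈ 1.567 mcg/mL.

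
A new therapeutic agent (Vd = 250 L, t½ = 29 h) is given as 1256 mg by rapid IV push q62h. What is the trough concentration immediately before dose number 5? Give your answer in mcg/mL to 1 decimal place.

1.5 mcg/mL

f = (1/2)^(τ/t½) = (1/2)^(62/29) ≈ 0.2272.
C₀ = D/Vd = 1256/250 ≈ 5.024 mcg/mL.
Before the 5th dose, 4 doses have been given. Superposition: Cmin = C₀·(f + f² + … + f^4).
≈ 5.024 × (0.2272 + 0.0516 + 0.0117 + 0.0027) ≈ 5.024 × 0.2932 ≈ 1.473 mcg/mL.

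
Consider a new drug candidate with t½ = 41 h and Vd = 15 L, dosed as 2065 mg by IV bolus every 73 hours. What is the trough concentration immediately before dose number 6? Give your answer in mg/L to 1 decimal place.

56.4 mg/L

f = (1/2)^(τ/t½) = (1/2)^(73/41) ≈ 0.2911.
C₀ = D/Vd = 2065/15 ≈ 137.667 mg/L.
Before the 6th dose, 5 doses have been given. Superposition: Cmin = C₀·(f + f² + … + f^5).
≈ 137.667 × (0.2911 + 0.0847 + 0.0247 + 0.0072 + 0.0021) ≈ 137.667 × 0.4098 ≈ 56.416 mg/L.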